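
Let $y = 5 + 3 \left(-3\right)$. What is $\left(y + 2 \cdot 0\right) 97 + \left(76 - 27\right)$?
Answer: $-339$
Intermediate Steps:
$y = -4$ ($y = 5 - 9 = -4$)
$\left(y + 2 \cdot 0\right) 97 + \left(76 - 27\right) = \left(-4 + 2 \cdot 0\right) 97 + \left(76 - 27\right) = \left(-4 + 0\right) 97 + 49 = \left(-4\right) 97 + 49 = -388 + 49 = -339$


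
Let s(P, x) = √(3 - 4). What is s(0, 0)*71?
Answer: 71*I ≈ 71.0*I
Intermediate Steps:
s(P, x) = I (s(P, x) = √(-1) = I)
s(0, 0)*71 = I*71 = 71*I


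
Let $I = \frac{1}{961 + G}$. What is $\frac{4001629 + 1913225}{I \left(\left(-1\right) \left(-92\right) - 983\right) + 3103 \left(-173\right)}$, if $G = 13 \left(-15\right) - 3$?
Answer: $- \frac{2256516801}{204796894} \approx -11.018$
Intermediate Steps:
$G = -198$ ($G = -195 - 3 = -198$)
$I = \frac{1}{763}$ ($I = \frac{1}{961 - 198} = \frac{1}{763} \approx 0.0013106$)
$\frac{4001629 + 1913225}{I \left(\left(-1\right) \left(-92\right) - 983\right) + 3103 \left(-173\right)} = \frac{4001629 + 1913225}{\frac{\left(-1\right) \left(-92\right) - 983}{763} + 3103 \left(-173\right)} = \frac{5914854}{\frac{92 - 983}{763} - 536819} = \frac{5914854}{\frac{1}{763} \left(-891\right) - 536819} = \frac{5914854}{- \frac{891}{763} - 536819} = \frac{5914854}{- \frac{409593788}{763}} = 5914854 \left(- \frac{763}{409593788}\right) = - \frac{2256516801}{204796894}$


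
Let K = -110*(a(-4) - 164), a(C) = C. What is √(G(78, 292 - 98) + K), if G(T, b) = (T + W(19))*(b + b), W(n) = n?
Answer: 2*√14029 ≈ 236.89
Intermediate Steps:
G(T, b) = 2*b*(19 + T) (G(T, b) = (T + 19)*(b + b) = (19 + T)*(2*b) = 2*b*(19 + T))
K = 18480 (K = -110*(-4 - 164) = -110*(-168) = 18480)
√(G(78, 292 - 98) + K) = √(2*(292 - 98)*(19 + 78) + 18480) = √(2*194*97 + 18480) = √(37636 + 18480) = √56116 = 2*√14029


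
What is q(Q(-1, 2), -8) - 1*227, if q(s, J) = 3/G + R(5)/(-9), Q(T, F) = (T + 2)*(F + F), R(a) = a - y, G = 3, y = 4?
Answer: -2035/9 ≈ -226.11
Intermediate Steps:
R(a) = -4 + a (R(a) = a - 1*4 = a - 4 = -4 + a)
Q(T, F) = 2*F*(2 + T) (Q(T, F) = (2 + T)*(2*F) = 2*F*(2 + T))
q(s, J) = 8/9 (q(s, J) = 3/3 + (-4 + 5)/(-9) = 3*(⅓) + 1*(-⅑) = 1 - ⅑ = 8/9)
q(Q(-1, 2), -8) - 1*227 = 8/9 - 1*227 = 8/9 - 227 = -2035/9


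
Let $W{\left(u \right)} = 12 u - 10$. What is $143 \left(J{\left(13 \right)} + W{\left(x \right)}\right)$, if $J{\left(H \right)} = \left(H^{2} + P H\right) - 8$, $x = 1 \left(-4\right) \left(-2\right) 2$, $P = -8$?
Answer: $34177$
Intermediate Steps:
$x = 16$ ($x = \left(-4\right) \left(-2\right) 2 = 8 \cdot 2 = 16$)
$J{\left(H \right)} = -8 + H^{2} - 8 H$ ($J{\left(H \right)} = \left(H^{2} - 8 H\right) - 8 = -8 + H^{2} - 8 H$)
$W{\left(u \right)} = -10 + 12 u$
$143 \left(J{\left(13 \right)} + W{\left(x \right)}\right) = 143 \left(\left(-8 + 13^{2} - 104\right) + \left(-10 + 12 \cdot 16\right)\right) = 143 \left(\left(-8 + 169 - 104\right) + \left(-10 + 192\right)\right) = 143 \left(57 + 182\right) = 143 \cdot 239 = 34177$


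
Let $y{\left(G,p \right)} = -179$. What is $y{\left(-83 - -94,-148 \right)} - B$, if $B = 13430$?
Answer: $-13609$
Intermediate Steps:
$y{\left(-83 - -94,-148 \right)} - B = -179 - 13430 = -13609$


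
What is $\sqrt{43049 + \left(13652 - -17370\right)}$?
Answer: $\sqrt{74071} \approx 272.16$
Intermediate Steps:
$\sqrt{43049 + \left(13652 - -17370\right)} = \sqrt{43049 + \left(13652 + 17370\right)} = \sqrt{43049 + 31022} = \sqrt{74071}$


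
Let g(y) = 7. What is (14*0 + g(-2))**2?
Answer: 49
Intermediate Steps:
(14*0 + g(-2))**2 = (14*0 + 7)**2 = (0 + 7)**2 = 7**2 = 49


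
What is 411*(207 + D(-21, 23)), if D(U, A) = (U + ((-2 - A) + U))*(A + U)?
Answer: 30003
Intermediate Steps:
D(U, A) = (A + U)*(-2 - A + 2*U) (D(U, A) = (U + (-2 + U - A))*(A + U) = (-2 - A + 2*U)*(A + U) = (A + U)*(-2 - A + 2*U))
411*(207 + D(-21, 23)) = 411*(207 + (-1*23**2 - 2*23 - 2*(-21) + 2*(-21)**2 + 23*(-21))) = 411*(207 + (-1*529 - 46 + 42 + 2*441 - 483)) = 411*(207 + (-529 - 46 + 42 + 882 - 483)) = 411*(207 - 134) = 411*73 = 30003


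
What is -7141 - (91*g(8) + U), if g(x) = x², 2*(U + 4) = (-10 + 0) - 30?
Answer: -12941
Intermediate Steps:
U = -24 (U = -4 + ((-10 + 0) - 30)/2 = -4 + (-10 - 30)/2 = -4 + (½)*(-40) = -4 - 20 = -24)
-7141 - (91*g(8) + U) = -7141 - (91*8² - 24) = -7141 - (91*64 - 24) = -7141 - (5824 - 24) = -7141 - 1*5800 = -7141 - 5800 = -12941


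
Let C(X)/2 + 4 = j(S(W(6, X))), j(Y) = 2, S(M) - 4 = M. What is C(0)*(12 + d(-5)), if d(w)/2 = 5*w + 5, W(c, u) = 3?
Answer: 112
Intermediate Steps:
S(M) = 4 + M
C(X) = -4 (C(X) = -8 + 2*2 = -8 + 4 = -4)
d(w) = 10 + 10*w (d(w) = 2*(5*w + 5) = 2*(5 + 5*w) = 10 + 10*w)
C(0)*(12 + d(-5)) = -4*(12 + (10 + 10*(-5))) = -4*(12 + (10 - 50)) = -4*(12 - 40) = -4*(-28) = 112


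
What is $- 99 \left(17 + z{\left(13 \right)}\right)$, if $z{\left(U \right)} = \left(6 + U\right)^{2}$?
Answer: $-37422$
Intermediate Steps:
$- 99 \left(17 + z{\left(13 \right)}\right) = - 99 \left(17 + \left(6 + 13\right)^{2}\right) = - 99 \left(17 + 19^{2}\right) = - 99 \left(17 + 361\right) = \left(-99\right) 378 = -37422$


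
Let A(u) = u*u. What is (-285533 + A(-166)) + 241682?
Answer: -16295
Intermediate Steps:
A(u) = u²
(-285533 + A(-166)) + 241682 = (-285533 + (-166)²) + 241682 = (-285533 + 27556) + 241682 = -257977 + 241682 = -16295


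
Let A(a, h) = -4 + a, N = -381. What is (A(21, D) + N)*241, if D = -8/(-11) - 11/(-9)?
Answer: -87724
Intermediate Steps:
D = 193/99 (D = -8*(-1/11) - 11*(-1/9) = 8/11 + 11/9 = 193/99 ≈ 1.9495)
(A(21, D) + N)*241 = ((-4 + 21) - 381)*241 = (17 - 381)*241 = -364*241 = -87724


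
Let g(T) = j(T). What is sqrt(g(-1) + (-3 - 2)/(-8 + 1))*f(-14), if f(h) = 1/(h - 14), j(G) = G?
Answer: -I*sqrt(14)/196 ≈ -0.01909*I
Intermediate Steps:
g(T) = T
f(h) = 1/(-14 + h)
sqrt(g(-1) + (-3 - 2)/(-8 + 1))*f(-14) = sqrt(-1 + (-3 - 2)/(-8 + 1))/(-14 - 14) = sqrt(-1 - 5/(-7))/(-28) = sqrt(-1 - 5*(-1/7))*(-1/28) = sqrt(-1 + 5/7)*(-1/28) = sqrt(-2/7)*(-1/28) = (I*sqrt(14)/7)*(-1/28) = -I*sqrt(14)/196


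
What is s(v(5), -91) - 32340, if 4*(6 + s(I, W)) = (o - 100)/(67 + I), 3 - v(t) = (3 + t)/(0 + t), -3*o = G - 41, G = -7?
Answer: -3687479/114 ≈ -32346.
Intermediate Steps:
o = 16 (o = -(-7 - 41)/3 = -⅓*(-48) = 16)
v(t) = 3 - (3 + t)/t (v(t) = 3 - (3 + t)/(0 + t) = 3 - (3 + t)/t)
s(I, W) = -6 - 21/(67 + I) (s(I, W) = -6 + ((16 - 100)/(67 + I))/4 = -6 + (-84/(67 + I))/4 = -6 - 21/(67 + I))
s(v(5), -91) - 32340 = 3*(-141 - 2*(2 - 3/5))/(67 + (2 - 3/5)) - 32340 = 3*(-141 - 2*(2 - 3*⅕))/(67 + (2 - 3*⅕)) - 32340 = 3*(-141 - 2*(2 - ⅗))/(67 + (2 - ⅗)) - 32340 = 3*(-141 - 2*7/5)/(67 + 7/5) - 32340 = 3*(-141 - 14/5)/(342/5) - 32340 = 3*(5/342)*(-719/5) - 32340 = -719/114 - 32340 = -3687479/114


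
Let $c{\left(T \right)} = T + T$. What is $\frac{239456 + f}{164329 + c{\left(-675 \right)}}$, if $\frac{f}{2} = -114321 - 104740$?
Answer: $- \frac{198666}{162979} \approx -1.219$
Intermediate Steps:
$f = -438122$ ($f = 2 \left(-114321 - 104740\right) = 2 \left(-219061\right) = -438122$)
$c{\left(T \right)} = 2 T$
$\frac{239456 + f}{164329 + c{\left(-675 \right)}} = \frac{239456 - 438122}{164329 + 2 \left(-675\right)} = - \frac{198666}{164329 - 1350} = - \frac{198666}{162979}$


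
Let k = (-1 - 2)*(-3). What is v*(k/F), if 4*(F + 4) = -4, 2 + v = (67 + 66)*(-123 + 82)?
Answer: 9819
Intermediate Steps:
v = -5455 (v = -2 + (67 + 66)*(-123 + 82) = -2 + 133*(-41) = -2 - 5453 = -5455)
F = -5 (F = -4 + (1/4)*(-4) = -4 - 1 = -5)
k = 9 (k = -3*(-3) = 9)
v*(k/F) = -49095/(-5) = -49095*(-1)/5 = -5455*(-9/5) = 9819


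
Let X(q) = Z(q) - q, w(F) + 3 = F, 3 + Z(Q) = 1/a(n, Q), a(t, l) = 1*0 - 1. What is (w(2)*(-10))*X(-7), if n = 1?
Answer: 30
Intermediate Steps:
a(t, l) = -1 (a(t, l) = 0 - 1 = -1)
Z(Q) = -4 (Z(Q) = -3 + 1/(-1) = -3 - 1 = -4)
w(F) = -3 + F
X(q) = -4 - q
(w(2)*(-10))*X(-7) = ((-3 + 2)*(-10))*(-4 - 1*(-7)) = (-1*(-10))*(-4 + 7) = 10*3 = 30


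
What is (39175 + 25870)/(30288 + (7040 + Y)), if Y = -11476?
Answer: 65045/25852 ≈ 2.5161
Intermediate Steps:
(39175 + 25870)/(30288 + (7040 + Y)) = (39175 + 25870)/(30288 + (7040 - 11476)) = 65045/(30288 - 4436) = 65045/25852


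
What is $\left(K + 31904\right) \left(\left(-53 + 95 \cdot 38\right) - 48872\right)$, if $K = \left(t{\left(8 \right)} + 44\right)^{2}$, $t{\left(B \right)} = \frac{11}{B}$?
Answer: $- \frac{98497816875}{64} \approx -1.539 \cdot 10^{9}$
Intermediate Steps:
$K = \frac{131769}{64}$ ($K = \left(\frac{11}{8} + 44\right)^{2} = \left(\frac{363}{8}\right)^{2} = \frac{131769}{64} \approx 2058.9$)
$\left(K + 31904\right) \left(\left(-53 + 95 \cdot 38\right) - 48872\right) = \left(\frac{131769}{64} + 31904\right) \left(\left(-53 + 95 \cdot 38\right) - 48872\right) = \frac{2173625 \left(\left(-53 + 3610\right) - 48872\right)}{64} = \frac{2173625 \left(3557 - 48872\right)}{64} = \frac{2173625}{64} \left(-45315\right) = - \frac{98497816875}{64}$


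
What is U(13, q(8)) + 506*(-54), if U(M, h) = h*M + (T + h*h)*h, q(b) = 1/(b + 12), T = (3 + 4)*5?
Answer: -218572799/8000 ≈ -27322.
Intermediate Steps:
T = 35 (T = 7*5 = 35)
q(b) = 1/(12 + b)
U(M, h) = M*h + h*(35 + h²) (U(M, h) = h*M + (35 + h*h)*h = M*h + (35 + h²)*h = M*h + h*(35 + h²))
U(13, q(8)) + 506*(-54) = (35 + 13 + (1/(12 + 8))²)/(12 + 8) + 506*(-54) = (35 + 13 + (1/20)²)/20 - 27324 = (35 + 13 + 1/400)/20 - 27324 = (1/20)*(19201/400) - 27324 = 19201/8000 - 27324 = -218572799/8000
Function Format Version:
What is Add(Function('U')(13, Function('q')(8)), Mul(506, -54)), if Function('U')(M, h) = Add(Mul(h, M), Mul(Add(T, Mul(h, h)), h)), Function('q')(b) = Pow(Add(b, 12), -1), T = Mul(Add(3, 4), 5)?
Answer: Rational(-218572799, 8000) ≈ -27322.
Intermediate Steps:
T = 35 (T = Mul(7, 5) = 35)
Function('q')(b) = Pow(Add(12, b), -1)
Function('U')(M, h) = Add(Mul(M, h), Mul(h, Add(35, Pow(h, 2)))) (Function('U')(M, h) = Add(Mul(h, M), Mul(Add(35, Mul(h, h)), h)) = Add(Mul(M, h), Mul(Add(35, Pow(h, 2)), h)) = Add(Mul(M, h), Mul(h, Add(35, Pow(h, 2)))))
Add(Function('U')(13, Function('q')(8)), Mul(506, -54)) = Add(Mul(Pow(Add(12, 8), -1), Add(35, 13, Pow(Pow(Add(12, 8), -1), 2))), Mul(506, -54)) = Add(Mul(Pow(20, -1), Add(35, 13, Pow(Pow(20, -1), 2))), -27324) = Add(Mul(Rational(1, 20), Add(35, 13, Pow(Rational(1, 20), 2))), -27324) = Add(Mul(Rational(1, 20), Add(35, 13, Rational(1, 400))), -27324) = Add(Mul(Rational(1, 20), Rational(19201, 400)), -27324) = Add(Rational(19201, 8000), -27324) = Rational(-218572799, 8000)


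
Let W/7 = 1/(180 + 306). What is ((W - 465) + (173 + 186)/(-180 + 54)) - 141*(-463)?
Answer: 110250596/1701 ≈ 64815.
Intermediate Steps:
W = 7/486 (W = 7/(180 + 306) = 7/486 ≈ 0.014403)
((W - 465) + (173 + 186)/(-180 + 54)) - 141*(-463) = ((7/486 - 465) + (173 + 186)/(-180 + 54)) - 141*(-463) = (-225983/486 + 359/(-126)) + 65283 = (-225983/486 + 359*(-1/126)) + 65283 = (-225983/486 - 359/126) + 65283 = -795787/1701 + 65283 = 110250596/1701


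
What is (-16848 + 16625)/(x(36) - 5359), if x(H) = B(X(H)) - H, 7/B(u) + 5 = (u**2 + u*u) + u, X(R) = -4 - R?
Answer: 703565/17021218 ≈ 0.041335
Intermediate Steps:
B(u) = 7/(-5 + u + 2*u**2) (B(u) = 7/(-5 + ((u**2 + u*u) + u)) = 7/(-5 + ((u**2 + u**2) + u)) = 7/(-5 + (2*u**2 + u)) = 7/(-5 + (u + 2*u**2)) = 7/(-5 + u + 2*u**2))
x(H) = -H + 7/(-9 - H + 2*(-4 - H)**2) (x(H) = 7/(-5 + (-4 - H) + 2*(-4 - H)**2) - H = 7/(-9 - H + 2*(-4 - H)**2) - H = -H + 7/(-9 - H + 2*(-4 - H)**2))
(-16848 + 16625)/(x(36) - 5359) = (-16848 + 16625)/((-1*36 - 7/(9 + 36 - 2*(4 + 36)**2)) - 5359) = -223/((-36 - 7/(9 + 36 - 2*40**2)) - 5359) = -223/((-36 - 7/(9 + 36 - 2*1600)) - 5359) = -223/((-36 - 7/(9 + 36 - 3200)) - 5359) = -223/((-36 - 7/(-3155)) - 5359) = -223/((-36 - 7*(-1/3155)) - 5359) = -223/((-36 + 7/3155) - 5359) = -223/(-113573/3155 - 5359) = -223/(-17021218/3155) = -223*(-3155/17021218) = 703565/17021218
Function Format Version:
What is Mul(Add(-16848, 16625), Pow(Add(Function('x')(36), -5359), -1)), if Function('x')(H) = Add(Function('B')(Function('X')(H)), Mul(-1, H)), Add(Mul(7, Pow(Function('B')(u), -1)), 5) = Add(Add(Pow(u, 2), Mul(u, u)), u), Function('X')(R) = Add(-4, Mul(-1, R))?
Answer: Rational(703565, 17021218) ≈ 0.041335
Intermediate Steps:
Function('B')(u) = Mul(7, Pow(Add(-5, u, Mul(2, Pow(u, 2))), -1)) (Function('B')(u) = Mul(7, Pow(Add(-5, Add(Add(Pow(u, 2), Mul(u, u)), u)), -1)) = Mul(7, Pow(Add(-5, Add(Add(Pow(u, 2), Pow(u, 2)), u)), -1)) = Mul(7, Pow(Add(-5, Add(Mul(2, Pow(u, 2)), u)), -1)) = Mul(7, Pow(Add(-5, Add(u, Mul(2, Pow(u, 2)))), -1)) = Mul(7, Pow(Add(-5, u, Mul(2, Pow(u, 2))), -1)))
Function('x')(H) = Add(Mul(-1, H), Mul(7, Pow(Add(-9, Mul(-1, H), Mul(2, Pow(Add(-4, Mul(-1, H)), 2))), -1))) (Function('x')(H) = Add(Mul(7, Pow(Add(-5, Add(-4, Mul(-1, H)), Mul(2, Pow(Add(-4, Mul(-1, H)), 2))), -1)), Mul(-1, H)) = Add(Mul(7, Pow(Add(-9, Mul(-1, H), Mul(2, Pow(Add(-4, Mul(-1, H)), 2))), -1)), Mul(-1, H)) = Add(Mul(-1, H), Mul(7, Pow(Add(-9, Mul(-1, H), Mul(2, Pow(Add(-4, Mul(-1, H)), 2))), -1))))
Mul(Add(-16848, 16625), Pow(Add(Function('x')(36), -5359), -1)) = Mul(Add(-16848, 16625), Pow(Add(Add(Mul(-1, 36), Mul(-7, Pow(Add(9, 36, Mul(-2, Pow(Add(4, 36), 2))), -1))), -5359), -1)) = Mul(-223, Pow(Add(Add(-36, Mul(-7, Pow(Add(9, 36, Mul(-2, Pow(40, 2))), -1))), -5359), -1)) = Mul(-223, Pow(Add(Add(-36, Mul(-7, Pow(Add(9, 36, Mul(-2, 1600)), -1))), -5359), -1)) = Mul(-223, Pow(Add(Add(-36, Mul(-7, Pow(Add(9, 36, -3200), -1))), -5359), -1)) = Mul(-223, Pow(Add(Add(-36, Mul(-7, Pow(-3155, -1))), -5359), -1)) = Mul(-223, Pow(Add(Add(-36, Mul(-7, Rational(-1, 3155))), -5359), -1)) = Mul(-223, Pow(Add(Add(-36, Rational(7, 3155)), -5359), -1)) = Mul(-223, Pow(Add(Rational(-113573, 3155), -5359), -1)) = Mul(-223, Pow(Rational(-17021218, 3155), -1)) = Mul(-223, Rational(-3155, 17021218)) = Rational(703565, 17021218)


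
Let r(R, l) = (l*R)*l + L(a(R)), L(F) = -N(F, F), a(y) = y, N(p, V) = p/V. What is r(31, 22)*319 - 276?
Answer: 4785681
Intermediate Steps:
L(F) = -1 (L(F) = -F/F = -1*1 = -1)
r(R, l) = -1 + R*l² (r(R, l) = (l*R)*l - 1 = (R*l)*l - 1 = R*l² - 1 = -1 + R*l²)
r(31, 22)*319 - 276 = (-1 + 31*22²)*319 - 276 = (-1 + 31*484)*319 - 276 = (-1 + 15004)*319 - 276 = 15003*319 - 276 = 4785957 - 276 = 4785681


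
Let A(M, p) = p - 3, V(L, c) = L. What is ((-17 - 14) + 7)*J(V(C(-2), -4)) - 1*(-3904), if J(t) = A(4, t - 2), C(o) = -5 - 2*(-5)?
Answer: 3904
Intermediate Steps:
C(o) = 5 (C(o) = -5 + 10 = 5)
A(M, p) = -3 + p
J(t) = -5 + t (J(t) = -3 + (t - 2) = -3 + (-2 + t) = -5 + t)
((-17 - 14) + 7)*J(V(C(-2), -4)) - 1*(-3904) = ((-17 - 14) + 7)*(-5 + 5) - 1*(-3904) = (-31 + 7)*0 + 3904 = -24*0 + 3904 = 0 + 3904 = 3904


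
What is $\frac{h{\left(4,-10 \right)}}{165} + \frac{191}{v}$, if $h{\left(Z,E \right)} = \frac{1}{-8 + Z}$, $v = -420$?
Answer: $- \frac{527}{1155} \approx -0.45628$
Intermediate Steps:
$\frac{h{\left(4,-10 \right)}}{165} + \frac{191}{v} = \frac{1}{\left(-8 + 4\right) 165} + \frac{191}{-420} = \frac{1}{-4} \cdot \frac{1}{165} + 191 \left(- \frac{1}{420}\right) = \left(- \frac{1}{4}\right) \frac{1}{165} - \frac{191}{420} = - \frac{1}{660} - \frac{191}{420} = - \frac{527}{1155}$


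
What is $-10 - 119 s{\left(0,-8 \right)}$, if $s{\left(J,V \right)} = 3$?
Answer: $-367$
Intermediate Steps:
$-10 - 119 s{\left(0,-8 \right)} = -10 - 357 = -367$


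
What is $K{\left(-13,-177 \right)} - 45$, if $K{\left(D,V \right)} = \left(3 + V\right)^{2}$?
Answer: $30231$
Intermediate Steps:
$K{\left(-13,-177 \right)} - 45 = \left(3 - 177\right)^{2} - 45 = \left(-174\right)^{2} - 45 = 30276 - 45 = 30231$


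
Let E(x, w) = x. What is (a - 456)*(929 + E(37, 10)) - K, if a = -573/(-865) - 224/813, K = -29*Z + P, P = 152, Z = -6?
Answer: -103247676472/234415 ≈ -4.4045e+5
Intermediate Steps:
K = 326 (K = -29*(-6) + 152 = 174 + 152 = 326)
a = 272089/703245 (a = -573*(-1/865) - 224*1/813 = 573/865 - 224/813 = 272089/703245 ≈ 0.38691)
(a - 456)*(929 + E(37, 10)) - K = (272089/703245 - 456)*(929 + 37) - 1*326 = -320407631/703245*966 - 326 = -103171257182/234415 - 326 = -103247676472/234415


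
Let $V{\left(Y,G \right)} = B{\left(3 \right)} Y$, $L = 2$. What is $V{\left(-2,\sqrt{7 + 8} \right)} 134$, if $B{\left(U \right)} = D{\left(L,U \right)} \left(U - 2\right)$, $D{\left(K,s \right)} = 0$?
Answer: $0$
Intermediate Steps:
$B{\left(U \right)} = 0$ ($B{\left(U \right)} = 0 \left(U - 2\right) = 0 \left(-2 + U\right) = 0$)
$V{\left(Y,G \right)} = 0$ ($V{\left(Y,G \right)} = 0 Y = 0$)
$V{\left(-2,\sqrt{7 + 8} \right)} 134 = 0 \cdot 134 = 0$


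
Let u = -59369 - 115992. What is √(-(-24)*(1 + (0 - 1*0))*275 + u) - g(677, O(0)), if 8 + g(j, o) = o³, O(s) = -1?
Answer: 9 + I*√168761 ≈ 9.0 + 410.81*I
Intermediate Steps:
g(j, o) = -8 + o³
u = -175361
√(-(-24)*(1 + (0 - 1*0))*275 + u) - g(677, O(0)) = √(-(-24)*(1 + (0 - 1*0))*275 - 175361) - (-8 + (-1)³) = √(-(-24)*(1 + (0 + 0))*275 - 175361) - (-8 - 1) = √(-(-24)*(1 + 0)*275 - 175361) - 1*(-9) = √(-(-24)*275 - 175361) + 9 = √(-24*(-1)*275 - 175361) + 9 = √(24*275 - 175361) + 9 = √(6600 - 175361) + 9 = √(-168761) + 9 = I*√168761 + 9 = 9 + I*√168761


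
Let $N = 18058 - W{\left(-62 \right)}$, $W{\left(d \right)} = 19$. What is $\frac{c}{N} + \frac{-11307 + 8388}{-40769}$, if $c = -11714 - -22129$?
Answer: $\frac{477264976}{735431991} \approx 0.64896$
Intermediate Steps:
$c = 10415$ ($c = -11714 + 22129 = 10415$)
$N = 18039$ ($N = 18058 - 19 = 18039$)
$\frac{c}{N} + \frac{-11307 + 8388}{-40769} = \frac{10415}{18039} + \frac{-11307 + 8388}{-40769} = 10415 \cdot \frac{1}{18039} - - \frac{2919}{40769} = \frac{10415}{18039} + \frac{2919}{40769} = \frac{477264976}{735431991}$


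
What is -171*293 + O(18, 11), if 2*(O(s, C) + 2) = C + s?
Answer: -100181/2 ≈ -50091.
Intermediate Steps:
O(s, C) = -2 + C/2 + s/2 (O(s, C) = -2 + (C + s)/2 = -2 + (C/2 + s/2) = -2 + C/2 + s/2)
-171*293 + O(18, 11) = -171*293 + (-2 + (1/2)*11 + (1/2)*18) = -50103 + (-2 + 11/2 + 9) = -50103 + 25/2 = -100181/2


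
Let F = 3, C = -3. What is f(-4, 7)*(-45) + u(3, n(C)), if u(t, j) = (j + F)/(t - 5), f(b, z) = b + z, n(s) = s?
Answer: -135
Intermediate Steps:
u(t, j) = (3 + j)/(-5 + t) (u(t, j) = (j + 3)/(t - 5) = (3 + j)/(-5 + t))
f(-4, 7)*(-45) + u(3, n(C)) = (-4 + 7)*(-45) + (3 - 3)/(-5 + 3) = 3*(-45) + 0/(-2) = -135 - 1/2*0 = -135 + 0 = -135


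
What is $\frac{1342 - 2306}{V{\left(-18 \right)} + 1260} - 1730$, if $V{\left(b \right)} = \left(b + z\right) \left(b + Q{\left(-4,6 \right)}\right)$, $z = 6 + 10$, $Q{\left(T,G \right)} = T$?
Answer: $- \frac{564221}{326} \approx -1730.7$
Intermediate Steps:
$z = 16$
$V{\left(b \right)} = \left(-4 + b\right) \left(16 + b\right)$ ($V{\left(b \right)} = \left(b + 16\right) \left(b - 4\right) = \left(16 + b\right) \left(-4 + b\right) = \left(-4 + b\right) \left(16 + b\right)$)
$\frac{1342 - 2306}{V{\left(-18 \right)} + 1260} - 1730 = \frac{1342 - 2306}{\left(-64 + \left(-18\right)^{2} + 12 \left(-18\right)\right) + 1260} - 1730 = - \frac{964}{\left(-64 + 324 - 216\right) + 1260} - 1730 = - \frac{964}{44 + 1260} - 1730 = - \frac{964}{1304} - 1730 = \left(-964\right) \frac{1}{1304} - 1730 = - \frac{241}{326} - 1730 = - \frac{564221}{326}$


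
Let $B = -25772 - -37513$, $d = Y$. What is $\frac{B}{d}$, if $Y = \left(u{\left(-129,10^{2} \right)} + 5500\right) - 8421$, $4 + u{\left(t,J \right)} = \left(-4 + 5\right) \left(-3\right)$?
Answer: $- \frac{11741}{2928} \approx -4.0099$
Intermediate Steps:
$u{\left(t,J \right)} = -7$ ($u{\left(t,J \right)} = -4 + \left(-4 + 5\right) \left(-3\right) = -4 + 1 \left(-3\right) = -4 - 3 = -7$)
$Y = -2928$ ($Y = \left(-7 + 5500\right) - 8421 = 5493 - 8421 = -2928$)
$d = -2928$
$B = 11741$ ($B = -25772 + 37513 = 11741$)
$\frac{B}{d} = \frac{11741}{-2928} = 11741 \left(- \frac{1}{2928}\right) = - \frac{11741}{2928}$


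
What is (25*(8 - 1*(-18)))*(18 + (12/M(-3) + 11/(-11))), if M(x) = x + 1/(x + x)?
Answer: 163150/19 ≈ 8586.8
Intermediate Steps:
M(x) = x + 1/(2*x)
(25*(8 - 1*(-18)))*(18 + (12/M(-3) + 11/(-11))) = (25*(8 - 1*(-18)))*(18 + (12/(-3 + (1/2)/(-3)) + 11/(-11))) = (25*(8 + 18))*(18 + (12/(-3 + (1/2)*(-1/3)) + 11*(-1/11))) = (25*26)*(18 + (12/(-3 - 1/6) - 1)) = 650*(18 + (12/(-19/6) - 1)) = 650*(18 + (12*(-6/19) - 1)) = 650*(18 + (-72/19 - 1)) = 650*(18 - 91/19) = 650*(251/19) = 163150/19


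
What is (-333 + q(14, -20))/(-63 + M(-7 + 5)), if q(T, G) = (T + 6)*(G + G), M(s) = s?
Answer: 1133/65 ≈ 17.431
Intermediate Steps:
q(T, G) = 2*G*(6 + T) (q(T, G) = (6 + T)*(2*G) = 2*G*(6 + T))
(-333 + q(14, -20))/(-63 + M(-7 + 5)) = (-333 + 2*(-20)*(6 + 14))/(-63 + (-7 + 5)) = (-333 + 2*(-20)*20)/(-63 - 2) = (-333 - 800)/(-65) = -1133*(-1/65) = 1133/65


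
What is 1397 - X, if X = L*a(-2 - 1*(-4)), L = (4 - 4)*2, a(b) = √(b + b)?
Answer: 1397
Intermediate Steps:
a(b) = √2*√b (a(b) = √(2*b) = √2*√b)
L = 0 (L = 0*2 = 0)
X = 0 (X = 0*(√2*√(-2 - 1*(-4))) = 0*(√2*√(-2 + 4)) = 0*(√2*√2) = 0*2 = 0)
1397 - X = 1397 - 1*0 = 1397 + 0 = 1397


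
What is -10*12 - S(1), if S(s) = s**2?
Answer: -121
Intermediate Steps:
-10*12 - S(1) = -10*12 - 1*1**2 = -120 - 1*1 = -120 - 1 = -121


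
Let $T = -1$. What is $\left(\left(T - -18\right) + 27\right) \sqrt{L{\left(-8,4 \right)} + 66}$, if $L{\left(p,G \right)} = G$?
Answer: $44 \sqrt{70} \approx 368.13$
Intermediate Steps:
$\left(\left(T - -18\right) + 27\right) \sqrt{L{\left(-8,4 \right)} + 66} = \left(\left(-1 - -18\right) + 27\right) \sqrt{4 + 66} = \left(\left(-1 + 18\right) + 27\right) \sqrt{70} = \left(17 + 27\right) \sqrt{70} = 44 \sqrt{70}$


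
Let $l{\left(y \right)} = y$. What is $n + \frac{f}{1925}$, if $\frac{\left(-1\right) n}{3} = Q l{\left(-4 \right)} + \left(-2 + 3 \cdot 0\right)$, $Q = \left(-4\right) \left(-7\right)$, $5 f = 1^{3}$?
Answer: $\frac{3291751}{9625} \approx 342.0$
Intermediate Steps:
$f = \frac{1}{5}$ ($f = \frac{1^{3}}{5} = \frac{1}{5} \cdot 1 = \frac{1}{5} \approx 0.2$)
$Q = 28$
$n = 342$ ($n = - 3 \left(28 \left(-4\right) + \left(-2 + 3 \cdot 0\right)\right) = - 3 \left(-112 + \left(-2 + 0\right)\right) = - 3 \left(-112 - 2\right) = \left(-3\right) \left(-114\right) = 342$)
$n + \frac{f}{1925} = 342 + \frac{1}{5 \cdot 1925} = 342 + \frac{1}{5} \cdot \frac{1}{1925} = 342 + \frac{1}{9625} = \frac{3291751}{9625}$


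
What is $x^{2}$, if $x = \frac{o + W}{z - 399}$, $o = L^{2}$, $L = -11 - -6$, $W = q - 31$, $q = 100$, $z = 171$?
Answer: $\frac{2209}{12996} \approx 0.16998$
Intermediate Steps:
$W = 69$ ($W = 100 - 31 = 69$)
$L = -5$ ($L = -11 + 6 = -5$)
$o = 25$ ($o = \left(-5\right)^{2} = 25$)
$x = - \frac{47}{114}$ ($x = \frac{25 + 69}{171 - 399} = \frac{94}{-228} = 94 \left(- \frac{1}{228}\right) = - \frac{47}{114} \approx -0.41228$)
$x^{2} = \left(- \frac{47}{114}\right)^{2} = \frac{2209}{12996}$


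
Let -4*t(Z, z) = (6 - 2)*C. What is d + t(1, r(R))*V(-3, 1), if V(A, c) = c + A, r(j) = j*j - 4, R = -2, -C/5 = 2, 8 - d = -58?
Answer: 46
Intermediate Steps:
d = 66 (d = 8 - 1*(-58) = 8 + 58 = 66)
C = -10 (C = -5*2 = -10)
r(j) = -4 + j² (r(j) = j² - 4 = -4 + j²)
V(A, c) = A + c
t(Z, z) = 10 (t(Z, z) = -(6 - 2)*(-10)/4 = -(-10) = -¼*(-40) = 10)
d + t(1, r(R))*V(-3, 1) = 66 + 10*(-3 + 1) = 66 + 10*(-2) = 66 - 20 = 46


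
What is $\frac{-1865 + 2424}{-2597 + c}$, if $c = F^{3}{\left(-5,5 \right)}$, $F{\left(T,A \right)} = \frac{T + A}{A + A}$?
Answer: $- \frac{559}{2597} \approx -0.21525$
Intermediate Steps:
$F{\left(T,A \right)} = \frac{A + T}{2 A}$
$c = 0$ ($c = \left(\frac{5 - 5}{2 \cdot 5}\right)^{3} = \left(\frac{1}{2} \cdot \frac{1}{5} \cdot 0\right)^{3} = 0^{3} = 0$)
$\frac{-1865 + 2424}{-2597 + c} = \frac{-1865 + 2424}{-2597 + 0} = \frac{559}{-2597} = 559 \left(- \frac{1}{2597}\right) = - \frac{559}{2597}$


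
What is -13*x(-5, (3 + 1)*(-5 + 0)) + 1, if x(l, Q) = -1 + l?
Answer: 79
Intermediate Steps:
-13*x(-5, (3 + 1)*(-5 + 0)) + 1 = -13*(-1 - 5) + 1 = -13*(-6) + 1 = 78 + 1 = 79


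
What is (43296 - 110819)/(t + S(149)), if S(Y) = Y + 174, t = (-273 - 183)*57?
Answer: 67523/25669 ≈ 2.6305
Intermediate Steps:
t = -25992 (t = -456*57 = -25992)
S(Y) = 174 + Y
(43296 - 110819)/(t + S(149)) = (43296 - 110819)/(-25992 + (174 + 149)) = -67523/(-25992 + 323) = -67523/(-25669) = -67523*(-1/25669) = 67523/25669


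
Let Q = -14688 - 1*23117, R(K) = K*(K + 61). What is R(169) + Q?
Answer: 1065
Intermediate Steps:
R(K) = K*(61 + K)
Q = -37805 (Q = -14688 - 23117 = -37805)
R(169) + Q = 169*(61 + 169) - 37805 = 169*230 - 37805 = 38870 - 37805 = 1065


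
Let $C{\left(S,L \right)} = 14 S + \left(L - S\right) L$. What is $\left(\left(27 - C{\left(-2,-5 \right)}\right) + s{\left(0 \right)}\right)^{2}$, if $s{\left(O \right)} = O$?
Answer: $1600$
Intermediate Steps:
$C{\left(S,L \right)} = 14 S + L \left(L - S\right)$
$\left(\left(27 - C{\left(-2,-5 \right)}\right) + s{\left(0 \right)}\right)^{2} = \left(\left(27 - \left(\left(-5\right)^{2} + 14 \left(-2\right) - \left(-5\right) \left(-2\right)\right)\right) + 0\right)^{2} = \left(\left(27 - \left(25 - 28 - 10\right)\right) + 0\right)^{2} = \left(\left(27 - -13\right) + 0\right)^{2} = \left(\left(27 + 13\right) + 0\right)^{2} = \left(40 + 0\right)^{2} = 40^{2} = 1600$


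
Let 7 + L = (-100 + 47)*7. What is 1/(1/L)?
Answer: -378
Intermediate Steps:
L = -378 (L = -7 + (-100 + 47)*7 = -7 - 53*7 = -7 - 371 = -378)
1/(1/L) = 1/(1/(-378)) = 1/(-1/378) = -378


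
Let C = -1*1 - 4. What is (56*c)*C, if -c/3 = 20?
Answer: 16800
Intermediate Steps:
C = -5 (C = -1 - 4 = -5)
c = -60 (c = -3*20 = -60)
(56*c)*C = (56*(-60))*(-5) = -3360*(-5) = 16800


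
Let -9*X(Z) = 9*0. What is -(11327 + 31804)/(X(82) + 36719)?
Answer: -43131/36719 ≈ -1.1746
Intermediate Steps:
X(Z) = 0 (X(Z) = -0 = -⅑*0 = 0)
-(11327 + 31804)/(X(82) + 36719) = -(11327 + 31804)/(0 + 36719) = -43131/36719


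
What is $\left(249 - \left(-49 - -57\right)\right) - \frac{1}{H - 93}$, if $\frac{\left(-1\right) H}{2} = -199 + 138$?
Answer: $\frac{6988}{29} \approx 240.97$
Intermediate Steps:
$H = 122$ ($H = - 2 \left(-199 + 138\right) = \left(-2\right) \left(-61\right) = 122$)
$\left(249 - \left(-49 - -57\right)\right) - \frac{1}{H - 93} = \left(249 - \left(-49 - -57\right)\right) - \frac{1}{122 - 93} = \left(249 - \left(-49 + 57\right)\right) - \frac{1}{29} = \left(249 - 8\right) - \frac{1}{29} = 241 - \frac{1}{29} = \frac{6988}{29}$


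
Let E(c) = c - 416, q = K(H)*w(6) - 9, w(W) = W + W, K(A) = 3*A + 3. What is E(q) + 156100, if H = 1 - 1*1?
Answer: 155711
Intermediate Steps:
H = 0 (H = 1 - 1 = 0)
K(A) = 3 + 3*A
w(W) = 2*W
q = 27 (q = (3 + 3*0)*(2*6) - 9 = (3 + 0)*12 - 9 = 3*12 - 9 = 36 - 9 = 27)
E(c) = -416 + c
E(q) + 156100 = (-416 + 27) + 156100 = -389 + 156100 = 155711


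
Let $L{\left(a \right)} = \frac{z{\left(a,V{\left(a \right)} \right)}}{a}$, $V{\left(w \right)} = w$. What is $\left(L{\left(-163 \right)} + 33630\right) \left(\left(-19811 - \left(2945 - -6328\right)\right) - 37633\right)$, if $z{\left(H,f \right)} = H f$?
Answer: $-2232817839$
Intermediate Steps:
$L{\left(a \right)} = a$ ($L{\left(a \right)} = \frac{a a}{a} = \frac{a^{2}}{a} = a$)
$\left(L{\left(-163 \right)} + 33630\right) \left(\left(-19811 - \left(2945 - -6328\right)\right) - 37633\right) = \left(-163 + 33630\right) \left(\left(-19811 - \left(2945 - -6328\right)\right) - 37633\right) = 33467 \left(\left(-19811 - \left(2945 + 6328\right)\right) - 37633\right) = 33467 \left(\left(-19811 - 9273\right) - 37633\right) = 33467 \left(-29084 - 37633\right) = 33467 \left(-66717\right) = -2232817839$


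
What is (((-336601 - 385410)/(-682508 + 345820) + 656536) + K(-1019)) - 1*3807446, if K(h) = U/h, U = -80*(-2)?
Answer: -1081029502356391/343085072 ≈ -3.1509e+6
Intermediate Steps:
U = 160
K(h) = 160/h
(((-336601 - 385410)/(-682508 + 345820) + 656536) + K(-1019)) - 1*3807446 = (((-336601 - 385410)/(-682508 + 345820) + 656536) + 160/(-1019)) - 1*3807446 = ((-722011/(-336688) + 656536) + 160*(-1/1019)) - 3807446 = ((-722011*(-1/336688) + 656536) - 160/1019) - 3807446 = ((722011/336688 + 656536) - 160/1019) - 3807446 = (221048514779/336688 - 160/1019) - 3807446 = 225248382689721/343085072 - 3807446 = -1081029502356391/343085072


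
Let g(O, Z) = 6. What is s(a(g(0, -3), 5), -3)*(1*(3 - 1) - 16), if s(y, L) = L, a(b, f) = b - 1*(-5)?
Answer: 42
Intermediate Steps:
a(b, f) = 5 + b (a(b, f) = b + 5 = 5 + b)
s(a(g(0, -3), 5), -3)*(1*(3 - 1) - 16) = -3*(1*(3 - 1) - 16) = -3*(1*2 - 16) = -3*(2 - 16) = -3*(-14) = 42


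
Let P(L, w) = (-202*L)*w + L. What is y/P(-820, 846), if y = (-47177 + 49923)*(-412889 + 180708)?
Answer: -318784513/70065310 ≈ -4.5498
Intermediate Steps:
P(L, w) = L - 202*L*w (P(L, w) = -202*L*w + L = L - 202*L*w)
y = -637569026 (y = 2746*(-232181) = -637569026)
y/P(-820, 846) = -637569026*(-1/(820*(1 - 202*846))) = -637569026*(-1/(820*(1 - 170892))) = -637569026/((-820*(-170891))) = -637569026/140130620 = -637569026*1/140130620 = -318784513/70065310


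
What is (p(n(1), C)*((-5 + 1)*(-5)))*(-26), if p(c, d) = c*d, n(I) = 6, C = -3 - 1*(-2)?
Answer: 3120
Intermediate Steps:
C = -1 (C = -3 + 2 = -1)
(p(n(1), C)*((-5 + 1)*(-5)))*(-26) = ((6*(-1))*((-5 + 1)*(-5)))*(-26) = -(-24)*(-5)*(-26) = -6*20*(-26) = -120*(-26) = 3120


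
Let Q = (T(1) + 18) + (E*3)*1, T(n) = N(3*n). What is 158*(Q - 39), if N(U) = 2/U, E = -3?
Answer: -13904/3 ≈ -4634.7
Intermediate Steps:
T(n) = 2/(3*n) (T(n) = 2/((3*n)) = 2*(1/(3*n)) = 2/(3*n))
Q = 29/3 (Q = ((⅔)/1 + 18) - 3*3*1 = ((⅔)*1 + 18) - 9*1 = (⅔ + 18) - 9 = 56/3 - 9 = 29/3 ≈ 9.6667)
158*(Q - 39) = 158*(29/3 - 39) = 158*(-88/3) = -13904/3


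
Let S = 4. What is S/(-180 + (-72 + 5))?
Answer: -4/247 ≈ -0.016194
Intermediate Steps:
S/(-180 + (-72 + 5)) = 4/(-180 + (-72 + 5)) = 4/(-180 - 67) = 4/(-247) = -1/247*4 = -4/247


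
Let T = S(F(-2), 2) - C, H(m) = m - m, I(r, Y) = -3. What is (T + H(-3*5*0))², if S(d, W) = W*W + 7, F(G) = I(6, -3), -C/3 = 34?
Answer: 12769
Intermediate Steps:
C = -102 (C = -3*34 = -102)
F(G) = -3
S(d, W) = 7 + W² (S(d, W) = W² + 7 = 7 + W²)
H(m) = 0
T = 113 (T = (7 + 2²) - 1*(-102) = (7 + 4) + 102 = 11 + 102 = 113)
(T + H(-3*5*0))² = (113 + 0)² = 113² = 12769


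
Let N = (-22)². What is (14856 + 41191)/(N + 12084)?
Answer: 56047/12568 ≈ 4.4595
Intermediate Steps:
N = 484
(14856 + 41191)/(N + 12084) = (14856 + 41191)/(484 + 12084) = 56047/12568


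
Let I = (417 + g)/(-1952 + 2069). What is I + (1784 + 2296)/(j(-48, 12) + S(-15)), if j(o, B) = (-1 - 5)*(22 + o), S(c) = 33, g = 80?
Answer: 2351/91 ≈ 25.835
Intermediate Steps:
j(o, B) = -132 - 6*o (j(o, B) = -6*(22 + o) = -132 - 6*o)
I = 497/117 (I = (417 + 80)/(-1952 + 2069) = 497/117 ≈ 4.2479)
I + (1784 + 2296)/(j(-48, 12) + S(-15)) = 497/117 + (1784 + 2296)/((-132 - 6*(-48)) + 33) = 497/117 + 4080/((-132 + 288) + 33) = 497/117 + 4080/(156 + 33) = 497/117 + 4080/189 = 497/117 + 4080*(1/189) = 497/117 + 1360/63 = 2351/91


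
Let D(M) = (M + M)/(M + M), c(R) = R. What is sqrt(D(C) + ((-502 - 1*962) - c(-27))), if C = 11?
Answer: 2*I*sqrt(359) ≈ 37.895*I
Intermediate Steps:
D(M) = 1 (D(M) = (2*M)/((2*M)) = (2*M)*(1/(2*M)) = 1)
sqrt(D(C) + ((-502 - 1*962) - c(-27))) = sqrt(1 + ((-502 - 1*962) - 1*(-27))) = sqrt(1 + ((-502 - 962) + 27)) = sqrt(1 + (-1464 + 27)) = sqrt(1 - 1437) = sqrt(-1436) = 2*I*sqrt(359)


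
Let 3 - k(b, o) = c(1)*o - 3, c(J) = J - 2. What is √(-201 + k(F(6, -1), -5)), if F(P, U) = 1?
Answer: 10*I*√2 ≈ 14.142*I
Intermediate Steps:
c(J) = -2 + J
k(b, o) = 6 + o (k(b, o) = 3 - ((-2 + 1)*o - 3) = 3 - (-o - 3) = 3 - (-3 - o) = 3 + (3 + o) = 6 + o)
√(-201 + k(F(6, -1), -5)) = √(-201 + (6 - 5)) = √(-201 + 1) = √(-200) = 10*I*√2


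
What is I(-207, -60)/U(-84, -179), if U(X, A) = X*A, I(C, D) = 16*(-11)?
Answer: -44/3759 ≈ -0.011705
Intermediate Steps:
I(C, D) = -176
U(X, A) = A*X
I(-207, -60)/U(-84, -179) = -176/((-179*(-84))) = -176/15036 = -176*1/15036 = -44/3759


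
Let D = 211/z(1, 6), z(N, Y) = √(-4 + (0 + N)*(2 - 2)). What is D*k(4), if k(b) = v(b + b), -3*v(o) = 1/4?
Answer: 211*I/24 ≈ 8.7917*I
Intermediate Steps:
z(N, Y) = 2*I (z(N, Y) = √(-4 + N*0) = √(-4 + 0) = √(-4) = 2*I)
v(o) = -1/12 (v(o) = -⅓/4 = -⅓*¼ = -1/12)
k(b) = -1/12
D = -211*I/2 (D = 211/((2*I)) = 211*(-I/2) = -211*I/2 ≈ -105.5*I)
D*k(4) = -211*I/2*(-1/12) = 211*I/24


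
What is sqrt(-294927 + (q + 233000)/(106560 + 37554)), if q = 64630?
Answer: 6*I*sqrt(4726273345282)/24019 ≈ 543.07*I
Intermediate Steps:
sqrt(-294927 + (q + 233000)/(106560 + 37554)) = sqrt(-294927 + (64630 + 233000)/(106560 + 37554)) = sqrt(-294927 + 297630/144114) = sqrt(-294927 + 297630*(1/144114)) = sqrt(-294927 + 49605/24019) = sqrt(-7083802008/24019) = 6*I*sqrt(4726273345282)/24019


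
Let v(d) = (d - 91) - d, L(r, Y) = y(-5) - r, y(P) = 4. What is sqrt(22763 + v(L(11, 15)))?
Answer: 4*sqrt(1417) ≈ 150.57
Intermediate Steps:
L(r, Y) = 4 - r
v(d) = -91 (v(d) = (-91 + d) - d = -91)
sqrt(22763 + v(L(11, 15))) = sqrt(22763 - 91) = sqrt(22672) = 4*sqrt(1417)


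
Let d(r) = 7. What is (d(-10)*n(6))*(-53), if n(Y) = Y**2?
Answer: -13356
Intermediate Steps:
(d(-10)*n(6))*(-53) = (7*6**2)*(-53) = (7*36)*(-53) = 252*(-53) = -13356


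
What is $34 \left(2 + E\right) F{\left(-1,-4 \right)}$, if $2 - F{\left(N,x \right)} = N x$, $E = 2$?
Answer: $-272$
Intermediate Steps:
$F{\left(N,x \right)} = 2 - N x$
$34 \left(2 + E\right) F{\left(-1,-4 \right)} = 34 \left(2 + 2\right) \left(2 - \left(-1\right) \left(-4\right)\right) = 34 \cdot 4 \left(2 - 4\right) = 34 \cdot 4 \left(-2\right) = 34 \left(-8\right) = -272$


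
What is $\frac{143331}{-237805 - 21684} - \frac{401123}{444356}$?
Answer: $- \frac{167776995983}{115305494084} \approx -1.4551$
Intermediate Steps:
$\frac{143331}{-237805 - 21684} - \frac{401123}{444356} = \frac{143331}{-259489} - \frac{401123}{444356} = 143331 \left(- \frac{1}{259489}\right) - \frac{401123}{444356} = - \frac{143331}{259489} - \frac{401123}{444356} = - \frac{167776995983}{115305494084}$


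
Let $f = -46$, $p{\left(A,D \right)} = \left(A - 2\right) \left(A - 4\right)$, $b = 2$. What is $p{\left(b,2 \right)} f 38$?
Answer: $0$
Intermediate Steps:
$p{\left(A,D \right)} = \left(-4 + A\right) \left(-2 + A\right)$ ($p{\left(A,D \right)} = \left(-2 + A\right) \left(-4 + A\right) = \left(-4 + A\right) \left(-2 + A\right)$)
$p{\left(b,2 \right)} f 38 = \left(8 + 2^{2} - 12\right) \left(-46\right) 38 = \left(8 + 4 - 12\right) \left(-46\right) 38 = 0 \left(-46\right) 38 = 0 \cdot 38 = 0$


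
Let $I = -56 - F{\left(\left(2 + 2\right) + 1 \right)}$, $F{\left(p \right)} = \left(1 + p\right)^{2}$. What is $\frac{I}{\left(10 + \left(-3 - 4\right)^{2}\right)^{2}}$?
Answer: $- \frac{92}{3481} \approx -0.026429$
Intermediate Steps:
$I = -92$ ($I = -56 - \left(1 + \left(\left(2 + 2\right) + 1\right)\right)^{2} = -56 - \left(1 + \left(4 + 1\right)\right)^{2} = -56 - \left(1 + 5\right)^{2} = -56 - 6^{2} = -56 - 36 = -92$)
$\frac{I}{\left(10 + \left(-3 - 4\right)^{2}\right)^{2}} = \frac{1}{\left(10 + \left(-3 - 4\right)^{2}\right)^{2}} \left(-92\right) = \frac{1}{\left(10 + \left(-7\right)^{2}\right)^{2}} \left(-92\right) = \frac{1}{\left(10 + 49\right)^{2}} \left(-92\right) = \frac{1}{59^{2}} \left(-92\right) = \frac{1}{3481} \left(-92\right) = - \frac{92}{3481}$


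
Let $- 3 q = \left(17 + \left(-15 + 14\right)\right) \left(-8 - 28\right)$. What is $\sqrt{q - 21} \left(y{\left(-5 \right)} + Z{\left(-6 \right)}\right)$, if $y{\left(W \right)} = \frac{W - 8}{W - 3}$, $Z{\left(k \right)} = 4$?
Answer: $\frac{135 \sqrt{19}}{8} \approx 73.556$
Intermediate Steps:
$q = 192$ ($q = - \frac{\left(17 + \left(-15 + 14\right)\right) \left(-8 - 28\right)}{3} = - \frac{\left(17 - 1\right) \left(-36\right)}{3} = - \frac{16 \left(-36\right)}{3} = \left(- \frac{1}{3}\right) \left(-576\right) = 192$)
$y{\left(W \right)} = \frac{-8 + W}{-3 + W}$
$\sqrt{q - 21} \left(y{\left(-5 \right)} + Z{\left(-6 \right)}\right) = \sqrt{192 - 21} \left(\frac{-8 - 5}{-3 - 5} + 4\right) = \sqrt{171} \left(\frac{1}{-8} \left(-13\right) + 4\right) = 3 \sqrt{19} \left(\left(- \frac{1}{8}\right) \left(-13\right) + 4\right) = 3 \sqrt{19} \left(\frac{13}{8} + 4\right) = 3 \sqrt{19} \cdot \frac{45}{8} = \frac{135 \sqrt{19}}{8}$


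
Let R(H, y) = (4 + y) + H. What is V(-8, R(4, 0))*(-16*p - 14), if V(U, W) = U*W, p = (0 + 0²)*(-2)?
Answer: 896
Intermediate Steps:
R(H, y) = 4 + H + y
p = 0 (p = (0 + 0)*(-2) = 0*(-2) = 0)
V(-8, R(4, 0))*(-16*p - 14) = (-8*(4 + 4 + 0))*(-16*0 - 14) = (-8*8)*(0 - 14) = -64*(-14) = 896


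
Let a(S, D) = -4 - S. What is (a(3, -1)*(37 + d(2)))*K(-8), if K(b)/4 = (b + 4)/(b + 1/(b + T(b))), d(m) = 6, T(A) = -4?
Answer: -57792/97 ≈ -595.79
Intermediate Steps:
K(b) = 4*(4 + b)/(b + 1/(-4 + b)) (K(b) = 4*((b + 4)/(b + 1/(b - 4))) = 4*((4 + b)/(b + 1/(-4 + b))) = 4*(4 + b)/(b + 1/(-4 + b)))
(a(3, -1)*(37 + d(2)))*K(-8) = ((-4 - 1*3)*(37 + 6))*(4*(-16 + (-8)²)/(1 + (-8)² - 4*(-8))) = ((-4 - 3)*43)*(4*(-16 + 64)/(1 + 64 + 32)) = (-7*43)*(4*48/97) = -1204*48/97 = -301*192/97 = -57792/97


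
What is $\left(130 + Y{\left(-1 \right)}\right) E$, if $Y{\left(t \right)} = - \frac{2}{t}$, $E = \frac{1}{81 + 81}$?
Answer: $\frac{22}{27} \approx 0.81481$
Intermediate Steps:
$E = \frac{1}{162} \approx 0.0061728$
$\left(130 + Y{\left(-1 \right)}\right) E = \left(130 - \frac{2}{-1}\right) \frac{1}{162} = \left(130 - -2\right) \frac{1}{162} = \left(130 + 2\right) \frac{1}{162} = 132 \cdot \frac{1}{162} = \frac{22}{27}$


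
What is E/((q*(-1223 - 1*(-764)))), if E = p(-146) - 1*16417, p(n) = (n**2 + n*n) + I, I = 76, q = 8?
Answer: -26291/3672 ≈ -7.1599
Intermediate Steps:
p(n) = 76 + 2*n**2 (p(n) = (n**2 + n*n) + 76 = (n**2 + n**2) + 76 = 2*n**2 + 76 = 76 + 2*n**2)
E = 26291 (E = (76 + 2*(-146)**2) - 1*16417 = (76 + 2*21316) - 16417 = (76 + 42632) - 16417 = 42708 - 16417 = 26291)
E/((q*(-1223 - 1*(-764)))) = 26291/((8*(-1223 - 1*(-764)))) = 26291/((8*(-1223 + 764))) = 26291/((8*(-459))) = 26291/(-3672) = 26291*(-1/3672) = -26291/3672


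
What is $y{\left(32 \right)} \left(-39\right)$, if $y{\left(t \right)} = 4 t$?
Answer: $-4992$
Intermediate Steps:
$y{\left(32 \right)} \left(-39\right) = 4 \cdot 32 \left(-39\right) = 128 \left(-39\right) = -4992$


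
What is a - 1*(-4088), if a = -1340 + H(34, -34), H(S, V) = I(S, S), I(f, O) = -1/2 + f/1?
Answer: 5563/2 ≈ 2781.5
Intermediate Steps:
I(f, O) = -1/2 + f (I(f, O) = -1*1/2 + f*1 = -1/2 + f)
H(S, V) = -1/2 + S
a = -2613/2 (a = -1340 + (-1/2 + 34) = -1340 + 67/2 = -2613/2 ≈ -1306.5)
a - 1*(-4088) = -2613/2 - 1*(-4088) = -2613/2 + 4088 = 5563/2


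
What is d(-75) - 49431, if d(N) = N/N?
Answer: -49430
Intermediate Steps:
d(N) = 1
d(-75) - 49431 = 1 - 49431 = -49430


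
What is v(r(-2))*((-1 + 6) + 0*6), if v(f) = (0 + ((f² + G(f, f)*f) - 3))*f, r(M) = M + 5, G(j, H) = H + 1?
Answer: 270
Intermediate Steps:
G(j, H) = 1 + H
r(M) = 5 + M
v(f) = f*(-3 + f² + f*(1 + f)) (v(f) = (0 + ((f² + (1 + f)*f) - 3))*f = (0 + ((f² + f*(1 + f)) - 3))*f = (0 + (-3 + f² + f*(1 + f)))*f = (-3 + f² + f*(1 + f))*f = f*(-3 + f² + f*(1 + f)))
v(r(-2))*((-1 + 6) + 0*6) = ((5 - 2)*(-3 + (5 - 2) + 2*(5 - 2)²))*((-1 + 6) + 0*6) = (3*(-3 + 3 + 2*3²))*(5 + 0) = (3*(-3 + 3 + 2*9))*5 = (3*(-3 + 3 + 18))*5 = (3*18)*5 = 54*5 = 270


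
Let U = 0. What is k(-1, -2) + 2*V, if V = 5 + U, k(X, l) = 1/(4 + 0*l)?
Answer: 41/4 ≈ 10.250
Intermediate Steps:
k(X, l) = 1/4 (k(X, l) = 1/(4 + 0) = 1/4)
V = 5 (V = 5 + 0 = 5)
k(-1, -2) + 2*V = 1/4 + 2*5 = 1/4 + 10 = 41/4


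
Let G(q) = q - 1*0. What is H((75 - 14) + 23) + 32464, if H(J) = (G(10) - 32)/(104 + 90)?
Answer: 3148997/97 ≈ 32464.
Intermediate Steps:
G(q) = q (G(q) = q + 0 = q)
H(J) = -11/97 (H(J) = (10 - 32)/(104 + 90) = -22/194 = -22*1/194 = -11/97)
H((75 - 14) + 23) + 32464 = -11/97 + 32464 = 3148997/97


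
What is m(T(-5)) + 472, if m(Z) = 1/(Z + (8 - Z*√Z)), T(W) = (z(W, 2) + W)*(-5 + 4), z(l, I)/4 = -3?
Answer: 2023911/4288 - 17*√17/4288 ≈ 471.98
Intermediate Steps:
z(l, I) = -12 (z(l, I) = 4*(-3) = -12)
T(W) = 12 - W (T(W) = (-12 + W)*(-5 + 4) = (-12 + W)*(-1) = 12 - W)
m(Z) = 1/(8 + Z - Z^(3/2)) (m(Z) = 1/(Z + (8 - Z^(3/2))) = 1/(8 + Z - Z^(3/2)))
m(T(-5)) + 472 = 1/(8 + (12 - 1*(-5)) - (12 - 1*(-5))^(3/2)) + 472 = 1/(8 + (12 + 5) - (12 + 5)^(3/2)) + 472 = 1/(8 + 17 - 17^(3/2)) + 472 = 1/(8 + 17 - 17*√17) + 472 = 1/(25 - 17*√17) + 472 = 472 + 1/(25 - 17*√17)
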